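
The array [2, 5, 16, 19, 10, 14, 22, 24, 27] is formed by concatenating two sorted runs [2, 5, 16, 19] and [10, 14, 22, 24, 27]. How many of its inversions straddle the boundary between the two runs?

Split inversions: 4

Take each right-half value and tally the left-half values above it:
r = 10: 16, 19 → 2
r = 14: 16, 19 → 2
r = 22: none → 0
r = 24: none → 0
r = 27: none → 0
Cross-inversions: 2 + 2 + 0 + 0 + 0 = 4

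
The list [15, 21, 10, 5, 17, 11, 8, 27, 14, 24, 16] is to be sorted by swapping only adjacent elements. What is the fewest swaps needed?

23 swaps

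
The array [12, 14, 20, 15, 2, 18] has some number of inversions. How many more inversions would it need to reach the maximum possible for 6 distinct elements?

9

Maximum inversions for 6 distinct elements is C(6, 2) = 6·5/2 = 15.
Current inversions — for each element, count later smaller elements:
12: 1
14: 1
20: 3
15: 1
2: 0
18: 0
Current total: 1 + 1 + 3 + 1 + 0 + 0 = 6
Shortfall: 15 − 6 = 9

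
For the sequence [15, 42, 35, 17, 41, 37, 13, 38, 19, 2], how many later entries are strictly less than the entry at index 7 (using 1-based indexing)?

1

The element at index 7 is 13.
Elements after it: 38, 19, 2
Those smaller than 13: 2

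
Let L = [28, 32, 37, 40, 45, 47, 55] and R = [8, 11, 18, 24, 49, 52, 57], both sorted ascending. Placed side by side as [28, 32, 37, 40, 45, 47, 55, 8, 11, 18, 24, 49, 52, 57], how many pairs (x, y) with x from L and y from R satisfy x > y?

There are 30 cross-inversions.

For each element r of the right run, count left-run elements greater than r:
r = 8: 28, 32, 37, 40, 45, 47, 55 → 7
r = 11: 28, 32, 37, 40, 45, 47, 55 → 7
r = 18: 28, 32, 37, 40, 45, 47, 55 → 7
r = 24: 28, 32, 37, 40, 45, 47, 55 → 7
r = 49: 55 → 1
r = 52: 55 → 1
r = 57: none → 0
Cross-inversions: 7 + 7 + 7 + 7 + 1 + 1 + 0 = 30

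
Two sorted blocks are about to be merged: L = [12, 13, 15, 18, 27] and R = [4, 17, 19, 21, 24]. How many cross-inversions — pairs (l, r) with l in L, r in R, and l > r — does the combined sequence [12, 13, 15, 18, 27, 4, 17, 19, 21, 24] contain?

Count, for every r in R, how many entries of L exceed r:
r = 4: 12, 13, 15, 18, 27 → 5
r = 17: 18, 27 → 2
r = 19: 27 → 1
r = 21: 27 → 1
r = 24: 27 → 1
Cross-inversions: 5 + 2 + 1 + 1 + 1 = 10

10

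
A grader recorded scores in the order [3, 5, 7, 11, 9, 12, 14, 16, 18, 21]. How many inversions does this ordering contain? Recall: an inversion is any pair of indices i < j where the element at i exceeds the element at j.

Sweep left to right; for each value list the smaller values that follow it:
3: 0
5: 0
7: 0
11: 1
9: 0
12: 0
14: 0
16: 0
18: 0
21: 0
Sum: 0 + 0 + 0 + 1 + 0 + 0 + 0 + 0 + 0 + 0 = 1

1 inversion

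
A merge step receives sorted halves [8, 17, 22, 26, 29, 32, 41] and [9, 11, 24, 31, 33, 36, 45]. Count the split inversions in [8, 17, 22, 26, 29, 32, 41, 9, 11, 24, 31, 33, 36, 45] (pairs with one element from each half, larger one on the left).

20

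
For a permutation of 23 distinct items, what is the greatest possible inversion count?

Inversions: 253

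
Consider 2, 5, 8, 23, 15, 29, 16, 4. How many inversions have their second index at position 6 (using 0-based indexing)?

2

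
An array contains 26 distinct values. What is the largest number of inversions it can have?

325 inversions

A reversed (strictly descending) arrangement makes every pair an inversion, giving C(26, 2) inversions.
C(26, 2) = 26·25/2 = 325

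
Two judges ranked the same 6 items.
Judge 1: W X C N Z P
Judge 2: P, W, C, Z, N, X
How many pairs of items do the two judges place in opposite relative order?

There are 9 discordant pairs.

Assign each item its position (1..6) in the first ordering, then rewrite the second ordering as that position sequence:
positions: W→1, X→2, C→3, N→4, Z→5, P→6
second ordering as positions: [6, 1, 3, 5, 4, 2]
Discordant pairs = inversions in this position sequence.
6: 1, 3, 5, 4, 2 → 5
1: 0
3: 2 → 1
5: 4, 2 → 2
4: 2 → 1
2: 0
Total: 5 + 0 + 1 + 2 + 1 + 0 = 9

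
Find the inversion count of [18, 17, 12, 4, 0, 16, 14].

15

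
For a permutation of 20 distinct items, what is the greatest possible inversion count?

190

The maximum occurs when the array is in strictly decreasing order: every one of the C(20, 2) pairs is inverted.
C(20, 2) = 20·19/2 = 190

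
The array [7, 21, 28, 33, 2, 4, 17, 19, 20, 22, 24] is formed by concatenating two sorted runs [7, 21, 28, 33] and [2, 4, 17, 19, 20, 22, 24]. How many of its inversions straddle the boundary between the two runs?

There are 21 cross-inversions.

Take each right-half value and tally the left-half values above it:
r = 2: 7, 21, 28, 33 → 4
r = 4: 7, 21, 28, 33 → 4
r = 17: 21, 28, 33 → 3
r = 19: 21, 28, 33 → 3
r = 20: 21, 28, 33 → 3
r = 22: 28, 33 → 2
r = 24: 28, 33 → 2
Cross-inversions: 4 + 4 + 3 + 3 + 3 + 2 + 2 = 21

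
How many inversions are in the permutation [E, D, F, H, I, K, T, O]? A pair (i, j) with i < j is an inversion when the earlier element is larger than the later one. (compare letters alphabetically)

Count, for each position, how many later elements it exceeds:
E → D → 1
D → none → 0
F → none → 0
H → none → 0
I → none → 0
K → none → 0
T → O → 1
O → none → 0
Sum: 1 + 0 + 0 + 0 + 0 + 0 + 1 + 0 = 2

There are 2 inversions.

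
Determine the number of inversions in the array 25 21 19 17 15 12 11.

For each element, count later entries that are smaller:
25 → 21, 19, 17, 15, 12, 11 → 6
21 → 19, 17, 15, 12, 11 → 5
19 → 17, 15, 12, 11 → 4
17 → 15, 12, 11 → 3
15 → 12, 11 → 2
12 → 11 → 1
11 → none → 0
Sum: 6 + 5 + 4 + 3 + 2 + 1 + 0 = 21

21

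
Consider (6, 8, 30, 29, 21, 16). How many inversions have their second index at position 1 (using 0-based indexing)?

0

The element at index 1 is 8.
Elements before it: 6
None of them are larger than 8.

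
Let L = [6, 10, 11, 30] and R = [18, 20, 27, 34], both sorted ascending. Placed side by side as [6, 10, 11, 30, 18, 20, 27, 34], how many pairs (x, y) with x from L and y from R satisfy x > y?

Count, for every r in R, how many entries of L exceed r:
r = 18: 30 → 1
r = 20: 30 → 1
r = 27: 30 → 1
r = 34: none → 0
Cross-inversions: 1 + 1 + 1 + 0 = 3

3 cross-inversions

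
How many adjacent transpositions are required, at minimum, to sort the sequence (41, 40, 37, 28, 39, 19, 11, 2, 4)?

Each adjacent swap fixes exactly one inversion, so the minimum swap count equals the number of inversions.
Count inversions — for each element, later elements that are smaller:
41: 40, 37, 28, 39, 19, 11, 2, 4 → 8
40: 37, 28, 39, 19, 11, 2, 4 → 7
37: 28, 19, 11, 2, 4 → 5
28: 19, 11, 2, 4 → 4
39: 19, 11, 2, 4 → 4
19: 11, 2, 4 → 3
11: 2, 4 → 2
2: none → 0
4: none → 0
Total inversions: 8 + 7 + 5 + 4 + 4 + 3 + 2 + 0 + 0 = 33

33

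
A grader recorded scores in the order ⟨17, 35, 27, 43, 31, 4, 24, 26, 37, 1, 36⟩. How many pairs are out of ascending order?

28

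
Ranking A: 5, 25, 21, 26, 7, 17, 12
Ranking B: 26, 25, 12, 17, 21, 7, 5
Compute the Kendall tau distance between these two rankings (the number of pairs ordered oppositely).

13 discordant pairs

Assign each item its position (1..7) in the first ordering, then rewrite the second ordering as that position sequence:
positions: 5→1, 25→2, 21→3, 26→4, 7→5, 17→6, 12→7
second ordering as positions: [4, 2, 7, 6, 3, 5, 1]
Discordant pairs = inversions in this position sequence.
4: 2, 3, 1 → 3
2: 1 → 1
7: 6, 3, 5, 1 → 4
6: 3, 5, 1 → 3
3: 1 → 1
5: 1 → 1
1: 0
Total: 3 + 1 + 4 + 3 + 1 + 1 + 0 = 13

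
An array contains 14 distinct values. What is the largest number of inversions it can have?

91

A reversed (strictly descending) arrangement makes every pair an inversion, giving C(14, 2) inversions.
C(14, 2) = 14·13/2 = 91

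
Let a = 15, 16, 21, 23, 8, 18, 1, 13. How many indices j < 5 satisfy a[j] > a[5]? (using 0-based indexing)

The element at index 5 is 18.
Elements before it: 15, 16, 21, 23, 8
Those larger than 18: 21, 23

2 such elements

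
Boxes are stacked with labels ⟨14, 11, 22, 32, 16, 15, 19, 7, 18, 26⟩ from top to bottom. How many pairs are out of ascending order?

Count, for each position, how many later elements it exceeds:
14 → 11, 7 → 2
11 → 7 → 1
22 → 16, 15, 19, 7, 18 → 5
32 → 16, 15, 19, 7, 18, 26 → 6
16 → 15, 7 → 2
15 → 7 → 1
19 → 7, 18 → 2
7 → none → 0
18 → none → 0
26 → none → 0
Sum: 2 + 1 + 5 + 6 + 2 + 1 + 2 + 0 + 0 + 0 = 19

19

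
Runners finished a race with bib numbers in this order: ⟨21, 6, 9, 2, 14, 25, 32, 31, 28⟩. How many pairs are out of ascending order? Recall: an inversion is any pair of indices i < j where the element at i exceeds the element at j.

9

Count, for each position, how many later elements it exceeds:
21: 4
6: 1
9: 1
2: 0
14: 0
25: 0
32: 2
31: 1
28: 0
Sum: 4 + 1 + 1 + 0 + 0 + 0 + 2 + 1 + 0 = 9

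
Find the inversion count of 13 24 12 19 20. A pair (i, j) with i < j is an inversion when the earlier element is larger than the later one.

4 inversions

Inversion pairs (indices are 1-based):
(1,3): 13 > 12
(2,3): 24 > 12
(2,4): 24 > 19
(2,5): 24 > 20
That's 4 pairs.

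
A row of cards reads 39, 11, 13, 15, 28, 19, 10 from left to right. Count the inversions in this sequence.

There are 12 out-of-order pairs.

Inversion pairs (indices are 1-based):
(1,2): 39 > 11
(1,3): 39 > 13
(1,4): 39 > 15
(1,5): 39 > 28
(1,6): 39 > 19
(1,7): 39 > 10
(2,7): 11 > 10
(3,7): 13 > 10
(4,7): 15 > 10
(5,6): 28 > 19
(5,7): 28 > 10
(6,7): 19 > 10
That's 12 pairs.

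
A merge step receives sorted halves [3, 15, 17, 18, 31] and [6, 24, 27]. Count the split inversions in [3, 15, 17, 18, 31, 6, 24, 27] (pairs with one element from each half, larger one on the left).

Count, for every r in R, how many entries of L exceed r:
r = 6: 15, 17, 18, 31 → 4
r = 24: 31 → 1
r = 27: 31 → 1
Cross-inversions: 4 + 1 + 1 = 6

6 split inversions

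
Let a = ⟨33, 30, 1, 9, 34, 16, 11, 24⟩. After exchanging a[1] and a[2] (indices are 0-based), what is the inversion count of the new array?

Positions 1 and 2 hold 30 and 1; after swapping, the array is [33, 1, 30, 9, 34, 16, 11, 24].
Element-by-element contributions:
33: 6
1: 0
30: 4
9: 0
34: 3
16: 1
11: 0
24: 0
Sum: 6 + 0 + 4 + 0 + 3 + 1 + 0 + 0 = 14

14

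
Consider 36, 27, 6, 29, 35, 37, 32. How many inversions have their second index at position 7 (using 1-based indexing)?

The element at index 7 is 32.
Elements before it: 36, 27, 6, 29, 35, 37
Those larger than 32: 36, 35, 37

3 such elements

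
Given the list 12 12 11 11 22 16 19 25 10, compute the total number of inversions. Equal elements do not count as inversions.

Count, for each position, how many later elements it exceeds:
12 → 11, 11, 10 → 3
12 → 11, 11, 10 → 3
11 → 10 → 1
11 → 10 → 1
22 → 16, 19, 10 → 3
16 → 10 → 1
19 → 10 → 1
25 → 10 → 1
10 → none → 0
Sum: 3 + 3 + 1 + 1 + 3 + 1 + 1 + 1 + 0 = 14

14 inversions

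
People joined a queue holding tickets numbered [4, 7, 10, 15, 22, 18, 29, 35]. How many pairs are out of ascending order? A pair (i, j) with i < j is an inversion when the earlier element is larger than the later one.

1

For each element, count later entries that are smaller:
4: 0
7: 0
10: 0
15: 0
22: 1
18: 0
29: 0
35: 0
Sum: 0 + 0 + 0 + 0 + 1 + 0 + 0 + 0 = 1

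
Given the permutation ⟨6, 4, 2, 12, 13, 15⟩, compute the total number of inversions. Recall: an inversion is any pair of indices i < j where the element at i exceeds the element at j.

There are 3 inversions.

Element-by-element contributions:
6 → 4, 2 → 2
4 → 2 → 1
2 → none → 0
12 → none → 0
13 → none → 0
15 → none → 0
Sum: 2 + 1 + 0 + 0 + 0 + 0 = 3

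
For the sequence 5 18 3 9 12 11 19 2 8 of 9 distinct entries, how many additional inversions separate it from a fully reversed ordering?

18 inversions short

Maximum inversions for 9 distinct elements is C(9, 2) = 9·8/2 = 36.
Current inversions — for each element, count later smaller elements:
5: 2
18: 6
3: 1
9: 2
12: 3
11: 2
19: 2
2: 0
8: 0
Current total: 2 + 6 + 1 + 2 + 3 + 2 + 2 + 0 + 0 = 18
Shortfall: 36 − 18 = 18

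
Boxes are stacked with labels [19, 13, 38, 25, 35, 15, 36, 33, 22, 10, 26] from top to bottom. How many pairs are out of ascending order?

29

Sweep left to right; for each value list the smaller values that follow it:
19 → 13, 15, 10 → 3
13 → 10 → 1
38 → 25, 35, 15, 36, 33, 22, 10, 26 → 8
25 → 15, 22, 10 → 3
35 → 15, 33, 22, 10, 26 → 5
15 → 10 → 1
36 → 33, 22, 10, 26 → 4
33 → 22, 10, 26 → 3
22 → 10 → 1
10 → none → 0
26 → none → 0
Sum: 3 + 1 + 8 + 3 + 5 + 1 + 4 + 3 + 1 + 0 + 0 = 29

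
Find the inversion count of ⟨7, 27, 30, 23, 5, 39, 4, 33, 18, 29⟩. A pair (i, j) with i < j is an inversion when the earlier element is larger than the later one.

For each element, count later entries that are smaller:
7: 2
27: 4
30: 5
23: 3
5: 1
39: 4
4: 0
33: 2
18: 0
29: 0
Sum: 2 + 4 + 5 + 3 + 1 + 4 + 0 + 2 + 0 + 0 = 21

21 out-of-order pairs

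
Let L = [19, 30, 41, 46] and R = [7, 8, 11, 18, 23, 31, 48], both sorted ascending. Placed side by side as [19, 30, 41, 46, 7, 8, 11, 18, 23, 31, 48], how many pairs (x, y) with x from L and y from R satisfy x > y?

For each element r of the right run, count left-run elements greater than r:
r = 7: 19, 30, 41, 46 → 4
r = 8: 19, 30, 41, 46 → 4
r = 11: 19, 30, 41, 46 → 4
r = 18: 19, 30, 41, 46 → 4
r = 23: 30, 41, 46 → 3
r = 31: 41, 46 → 2
r = 48: none → 0
Cross-inversions: 4 + 4 + 4 + 4 + 3 + 2 + 0 = 21

21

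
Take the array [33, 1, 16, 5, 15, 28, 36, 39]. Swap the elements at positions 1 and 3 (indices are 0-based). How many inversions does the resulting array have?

Positions 1 and 3 hold 1 and 5; after swapping, the array is [33, 5, 16, 1, 15, 28, 36, 39].
Count, for each position, how many later elements it exceeds:
33: 5
5: 1
16: 2
1: 0
15: 0
28: 0
36: 0
39: 0
Sum: 5 + 1 + 2 + 0 + 0 + 0 + 0 + 0 = 8

8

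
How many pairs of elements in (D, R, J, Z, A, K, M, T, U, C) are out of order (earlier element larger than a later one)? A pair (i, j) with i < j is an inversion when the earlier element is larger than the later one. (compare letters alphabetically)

19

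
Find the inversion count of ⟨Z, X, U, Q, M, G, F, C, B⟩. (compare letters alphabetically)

36

Element-by-element contributions:
Z → X, U, Q, M, G, F, C, B → 8
X → U, Q, M, G, F, C, B → 7
U → Q, M, G, F, C, B → 6
Q → M, G, F, C, B → 5
M → G, F, C, B → 4
G → F, C, B → 3
F → C, B → 2
C → B → 1
B → none → 0
Sum: 8 + 7 + 6 + 5 + 4 + 3 + 2 + 1 + 0 = 36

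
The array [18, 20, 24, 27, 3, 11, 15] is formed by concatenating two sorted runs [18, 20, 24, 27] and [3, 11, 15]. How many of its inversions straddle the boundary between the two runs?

12

Count, for every r in R, how many entries of L exceed r:
r = 3: 18, 20, 24, 27 → 4
r = 11: 18, 20, 24, 27 → 4
r = 15: 18, 20, 24, 27 → 4
Cross-inversions: 4 + 4 + 4 = 12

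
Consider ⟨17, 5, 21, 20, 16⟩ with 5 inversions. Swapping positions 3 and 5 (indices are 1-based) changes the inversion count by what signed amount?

-3

Positions 3 and 5 hold 21 and 16; after swapping, the array is [17, 5, 16, 20, 21].
Sweep left to right; for each value list the smaller values that follow it:
17: 2
5: 0
16: 0
20: 0
21: 0
Sum: 2 + 0 + 0 + 0 + 0 = 2
Change: 2 − 5 = -3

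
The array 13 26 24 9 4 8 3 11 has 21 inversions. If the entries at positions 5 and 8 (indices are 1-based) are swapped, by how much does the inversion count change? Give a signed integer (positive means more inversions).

Positions 5 and 8 hold 4 and 11; after swapping, the array is [13, 26, 24, 9, 11, 8, 3, 4].
Sweep left to right; for each value list the smaller values that follow it:
13: 5
26: 6
24: 5
9: 3
11: 3
8: 2
3: 0
4: 0
Sum: 5 + 6 + 5 + 3 + 3 + 2 + 0 + 0 = 24
Change: 24 − 21 = +3

+3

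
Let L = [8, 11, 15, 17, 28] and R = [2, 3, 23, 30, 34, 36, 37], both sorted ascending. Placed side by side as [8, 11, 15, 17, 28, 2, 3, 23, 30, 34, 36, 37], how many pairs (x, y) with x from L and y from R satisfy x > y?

Cross-inversions: 11

Take each right-half value and tally the left-half values above it:
r = 2: 8, 11, 15, 17, 28 → 5
r = 3: 8, 11, 15, 17, 28 → 5
r = 23: 28 → 1
r = 30: none → 0
r = 34: none → 0
r = 36: none → 0
r = 37: none → 0
Cross-inversions: 5 + 5 + 1 + 0 + 0 + 0 + 0 = 11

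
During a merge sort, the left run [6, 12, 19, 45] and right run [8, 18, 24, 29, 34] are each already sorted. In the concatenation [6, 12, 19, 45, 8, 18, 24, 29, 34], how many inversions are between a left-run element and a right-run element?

8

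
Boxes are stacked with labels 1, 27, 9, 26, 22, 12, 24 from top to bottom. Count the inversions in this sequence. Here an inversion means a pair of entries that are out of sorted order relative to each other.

9 inversions

Listing every pair i<j with a[i]>a[j] (using 0-based positions):
(1,2): 27 > 9
(1,3): 27 > 26
(1,4): 27 > 22
(1,5): 27 > 12
(1,6): 27 > 24
(3,4): 26 > 22
(3,5): 26 > 12
(3,6): 26 > 24
(4,5): 22 > 12
That's 9 pairs.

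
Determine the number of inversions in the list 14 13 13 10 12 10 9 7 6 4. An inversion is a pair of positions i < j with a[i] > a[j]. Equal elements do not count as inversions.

42

Count, for each position, how many later elements it exceeds:
14 → 13, 13, 10, 12, 10, 9, 7, 6, 4 → 9
13 → 10, 12, 10, 9, 7, 6, 4 → 7
13 → 10, 12, 10, 9, 7, 6, 4 → 7
10 → 9, 7, 6, 4 → 4
12 → 10, 9, 7, 6, 4 → 5
10 → 9, 7, 6, 4 → 4
9 → 7, 6, 4 → 3
7 → 6, 4 → 2
6 → 4 → 1
4 → none → 0
Sum: 9 + 7 + 7 + 4 + 5 + 4 + 3 + 2 + 1 + 0 = 42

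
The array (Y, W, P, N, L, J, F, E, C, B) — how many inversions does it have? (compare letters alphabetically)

45

For each element, count later entries that are smaller:
Y → W, P, N, L, J, F, E, C, B → 9
W → P, N, L, J, F, E, C, B → 8
P → N, L, J, F, E, C, B → 7
N → L, J, F, E, C, B → 6
L → J, F, E, C, B → 5
J → F, E, C, B → 4
F → E, C, B → 3
E → C, B → 2
C → B → 1
B → none → 0
Sum: 9 + 8 + 7 + 6 + 5 + 4 + 3 + 2 + 1 + 0 = 45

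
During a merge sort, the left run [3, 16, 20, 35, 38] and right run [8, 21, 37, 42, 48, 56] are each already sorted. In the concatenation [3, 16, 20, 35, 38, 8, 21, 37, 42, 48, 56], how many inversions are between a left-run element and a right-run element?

Take each right-half value and tally the left-half values above it:
r = 8: 16, 20, 35, 38 → 4
r = 21: 35, 38 → 2
r = 37: 38 → 1
r = 42: none → 0
r = 48: none → 0
r = 56: none → 0
Cross-inversions: 4 + 2 + 1 + 0 + 0 + 0 = 7

Split inversions: 7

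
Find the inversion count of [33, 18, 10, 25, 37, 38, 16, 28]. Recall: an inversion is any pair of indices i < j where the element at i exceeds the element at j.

Inversions: 12

Element-by-element contributions:
33: 5
18: 2
10: 0
25: 1
37: 2
38: 2
16: 0
28: 0
Sum: 5 + 2 + 0 + 1 + 2 + 2 + 0 + 0 = 12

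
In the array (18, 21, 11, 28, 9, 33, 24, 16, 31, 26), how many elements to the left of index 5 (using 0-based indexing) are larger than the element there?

The element at index 5 is 33.
Elements before it: 18, 21, 11, 28, 9
None of them are larger than 33.

0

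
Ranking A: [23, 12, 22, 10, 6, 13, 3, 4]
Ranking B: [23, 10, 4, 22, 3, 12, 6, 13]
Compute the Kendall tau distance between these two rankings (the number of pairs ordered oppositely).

11

Assign each item its position (1..8) in the first ordering, then rewrite the second ordering as that position sequence:
positions: 23→1, 12→2, 22→3, 10→4, 6→5, 13→6, 3→7, 4→8
second ordering as positions: [1, 4, 8, 3, 7, 2, 5, 6]
Discordant pairs = inversions in this position sequence.
1: 0
4: 3, 2 → 2
8: 3, 7, 2, 5, 6 → 5
3: 2 → 1
7: 2, 5, 6 → 3
2: 0
5: 0
6: 0
Total: 0 + 2 + 5 + 1 + 3 + 0 + 0 + 0 = 11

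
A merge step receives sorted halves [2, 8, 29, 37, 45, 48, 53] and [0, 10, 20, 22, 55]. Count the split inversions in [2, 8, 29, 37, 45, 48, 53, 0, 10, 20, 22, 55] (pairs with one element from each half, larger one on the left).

22

Count, for every r in R, how many entries of L exceed r:
r = 0: 2, 8, 29, 37, 45, 48, 53 → 7
r = 10: 29, 37, 45, 48, 53 → 5
r = 20: 29, 37, 45, 48, 53 → 5
r = 22: 29, 37, 45, 48, 53 → 5
r = 55: none → 0
Cross-inversions: 7 + 5 + 5 + 5 + 0 = 22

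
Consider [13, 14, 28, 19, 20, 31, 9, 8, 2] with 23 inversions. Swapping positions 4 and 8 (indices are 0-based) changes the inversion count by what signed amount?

Positions 4 and 8 hold 20 and 2; after swapping, the array is [13, 14, 28, 19, 2, 31, 9, 8, 20].
Count, for each position, how many later elements it exceeds:
13 → 2, 9, 8 → 3
14 → 2, 9, 8 → 3
28 → 19, 2, 9, 8, 20 → 5
19 → 2, 9, 8 → 3
2 → none → 0
31 → 9, 8, 20 → 3
9 → 8 → 1
8 → none → 0
20 → none → 0
Sum: 3 + 3 + 5 + 3 + 0 + 3 + 1 + 0 + 0 = 18
Change: 18 − 23 = -5

-5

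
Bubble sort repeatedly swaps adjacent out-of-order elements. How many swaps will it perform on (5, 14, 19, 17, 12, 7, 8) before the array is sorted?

12 adjacent swaps

Minimum adjacent swaps = number of inversions (each swap of adjacent out-of-order elements removes one inversion and no swap can remove more).
Count inversions — for each element, later elements that are smaller:
5: none → 0
14: 12, 7, 8 → 3
19: 17, 12, 7, 8 → 4
17: 12, 7, 8 → 3
12: 7, 8 → 2
7: none → 0
8: none → 0
Total inversions: 0 + 3 + 4 + 3 + 2 + 0 + 0 = 12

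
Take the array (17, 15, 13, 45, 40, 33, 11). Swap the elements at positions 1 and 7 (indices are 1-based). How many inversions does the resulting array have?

7

Positions 1 and 7 hold 17 and 11; after swapping, the array is [11, 15, 13, 45, 40, 33, 17].
For each element, count later entries that are smaller:
11 → none → 0
15 → 13 → 1
13 → none → 0
45 → 40, 33, 17 → 3
40 → 33, 17 → 2
33 → 17 → 1
17 → none → 0
Sum: 0 + 1 + 0 + 3 + 2 + 1 + 0 = 7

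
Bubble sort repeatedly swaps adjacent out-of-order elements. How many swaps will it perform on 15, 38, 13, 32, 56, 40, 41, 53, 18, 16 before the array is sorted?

19 swaps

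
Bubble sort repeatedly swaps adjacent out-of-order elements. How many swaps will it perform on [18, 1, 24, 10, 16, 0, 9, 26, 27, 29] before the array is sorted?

14

The minimum number of adjacent swaps to sort an array equals its inversion count, since every such swap removes exactly one inversion.
Count inversions — for each element, later elements that are smaller:
18: 1, 10, 16, 0, 9 → 5
1: 0 → 1
24: 10, 16, 0, 9 → 4
10: 0, 9 → 2
16: 0, 9 → 2
0: none → 0
9: none → 0
26: none → 0
27: none → 0
29: none → 0
Total inversions: 5 + 1 + 4 + 2 + 2 + 0 + 0 + 0 + 0 + 0 = 14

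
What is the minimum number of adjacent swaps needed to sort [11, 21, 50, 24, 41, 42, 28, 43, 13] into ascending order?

Minimum adjacent swaps = number of inversions (each swap of adjacent out-of-order elements removes one inversion and no swap can remove more).
Count inversions — for each element, later elements that are smaller:
11: none → 0
21: 13 → 1
50: 24, 41, 42, 28, 43, 13 → 6
24: 13 → 1
41: 28, 13 → 2
42: 28, 13 → 2
28: 13 → 1
43: 13 → 1
13: none → 0
Total inversions: 0 + 1 + 6 + 1 + 2 + 2 + 1 + 1 + 0 = 14

14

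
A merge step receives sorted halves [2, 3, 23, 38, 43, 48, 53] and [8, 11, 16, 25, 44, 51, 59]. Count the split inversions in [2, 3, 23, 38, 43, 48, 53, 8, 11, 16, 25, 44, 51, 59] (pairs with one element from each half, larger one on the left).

Take each right-half value and tally the left-half values above it:
r = 8: 23, 38, 43, 48, 53 → 5
r = 11: 23, 38, 43, 48, 53 → 5
r = 16: 23, 38, 43, 48, 53 → 5
r = 25: 38, 43, 48, 53 → 4
r = 44: 48, 53 → 2
r = 51: 53 → 1
r = 59: none → 0
Cross-inversions: 5 + 5 + 5 + 4 + 2 + 1 + 0 = 22

Split inversions: 22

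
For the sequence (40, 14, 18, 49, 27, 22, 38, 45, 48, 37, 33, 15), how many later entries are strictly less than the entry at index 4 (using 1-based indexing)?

The element at index 4 is 49.
Elements after it: 27, 22, 38, 45, 48, 37, 33, 15
Those smaller than 49: 27, 22, 38, 45, 48, 37, 33, 15

8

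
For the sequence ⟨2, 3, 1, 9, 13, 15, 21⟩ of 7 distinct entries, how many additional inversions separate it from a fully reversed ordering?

19

Maximum inversions for 7 distinct elements is C(7, 2) = 7·6/2 = 21.
Current inversions — for each element, count later smaller elements:
2: 1
3: 1
1: 0
9: 0
13: 0
15: 0
21: 0
Current total: 1 + 1 + 0 + 0 + 0 + 0 + 0 = 2
Shortfall: 21 − 2 = 19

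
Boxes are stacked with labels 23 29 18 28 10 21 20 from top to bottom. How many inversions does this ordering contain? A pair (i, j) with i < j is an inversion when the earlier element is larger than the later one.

14

Sweep left to right; for each value list the smaller values that follow it:
23 → 18, 10, 21, 20 → 4
29 → 18, 28, 10, 21, 20 → 5
18 → 10 → 1
28 → 10, 21, 20 → 3
10 → none → 0
21 → 20 → 1
20 → none → 0
Sum: 4 + 5 + 1 + 3 + 0 + 1 + 0 = 14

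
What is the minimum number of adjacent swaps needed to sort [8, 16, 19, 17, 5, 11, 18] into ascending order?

The minimum number of adjacent swaps to sort an array equals its inversion count, since every such swap removes exactly one inversion.
Count inversions — for each element, later elements that are smaller:
8: 5 → 1
16: 5, 11 → 2
19: 17, 5, 11, 18 → 4
17: 5, 11 → 2
5: none → 0
11: none → 0
18: none → 0
Total inversions: 1 + 2 + 4 + 2 + 0 + 0 + 0 = 9

9 adjacent swaps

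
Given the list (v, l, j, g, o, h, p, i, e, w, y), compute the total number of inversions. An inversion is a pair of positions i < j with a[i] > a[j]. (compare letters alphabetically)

25

Element-by-element contributions:
v → l, j, g, o, h, p, i, e → 8
l → j, g, h, i, e → 5
j → g, h, i, e → 4
g → e → 1
o → h, i, e → 3
h → e → 1
p → i, e → 2
i → e → 1
e → none → 0
w → none → 0
y → none → 0
Sum: 8 + 5 + 4 + 1 + 3 + 1 + 2 + 1 + 0 + 0 + 0 = 25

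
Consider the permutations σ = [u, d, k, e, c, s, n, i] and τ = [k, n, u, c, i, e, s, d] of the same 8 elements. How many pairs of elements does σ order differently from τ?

Assign each item its position (1..8) in the first ordering, then rewrite the second ordering as that position sequence:
positions: u→1, d→2, k→3, e→4, c→5, s→6, n→7, i→8
second ordering as positions: [3, 7, 1, 5, 8, 4, 6, 2]
Discordant pairs = inversions in this position sequence.
3: 1, 2 → 2
7: 1, 5, 4, 6, 2 → 5
1: 0
5: 4, 2 → 2
8: 4, 6, 2 → 3
4: 2 → 1
6: 2 → 1
2: 0
Total: 2 + 5 + 0 + 2 + 3 + 1 + 1 + 0 = 14

Discordant pairs: 14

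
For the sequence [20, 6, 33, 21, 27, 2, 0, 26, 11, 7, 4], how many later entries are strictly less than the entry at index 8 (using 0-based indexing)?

2 such elements

The element at index 8 is 11.
Elements after it: 7, 4
Those smaller than 11: 7, 4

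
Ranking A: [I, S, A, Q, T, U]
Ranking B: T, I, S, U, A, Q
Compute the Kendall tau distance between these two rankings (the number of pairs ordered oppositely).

Assign each item its position (1..6) in the first ordering, then rewrite the second ordering as that position sequence:
positions: I→1, S→2, A→3, Q→4, T→5, U→6
second ordering as positions: [5, 1, 2, 6, 3, 4]
Discordant pairs = inversions in this position sequence.
5: 1, 2, 3, 4 → 4
1: 0
2: 0
6: 3, 4 → 2
3: 0
4: 0
Total: 4 + 0 + 0 + 2 + 0 + 0 = 6

6 discordant pairs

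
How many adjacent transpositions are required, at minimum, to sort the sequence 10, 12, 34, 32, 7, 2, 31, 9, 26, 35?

Minimum adjacent swaps = number of inversions (each swap of adjacent out-of-order elements removes one inversion and no swap can remove more).
Count inversions — for each element, later elements that are smaller:
10: 7, 2, 9 → 3
12: 7, 2, 9 → 3
34: 32, 7, 2, 31, 9, 26 → 6
32: 7, 2, 31, 9, 26 → 5
7: 2 → 1
2: none → 0
31: 9, 26 → 2
9: none → 0
26: none → 0
35: none → 0
Total inversions: 3 + 3 + 6 + 5 + 1 + 0 + 2 + 0 + 0 + 0 = 20

20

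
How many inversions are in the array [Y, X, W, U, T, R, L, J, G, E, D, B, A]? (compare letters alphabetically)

78

Element-by-element contributions:
Y: 12
X: 11
W: 10
U: 9
T: 8
R: 7
L: 6
J: 5
G: 4
E: 3
D: 2
B: 1
A: 0
Sum: 12 + 11 + 10 + 9 + 8 + 7 + 6 + 5 + 4 + 3 + 2 + 1 + 0 = 78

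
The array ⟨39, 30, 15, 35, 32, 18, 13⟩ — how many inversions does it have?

16 inversions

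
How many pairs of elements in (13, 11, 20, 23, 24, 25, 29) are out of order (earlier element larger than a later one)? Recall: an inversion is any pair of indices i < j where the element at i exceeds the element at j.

1 out-of-order pair

For each element, count later entries that are smaller:
13: 1
11: 0
20: 0
23: 0
24: 0
25: 0
29: 0
Sum: 1 + 0 + 0 + 0 + 0 + 0 + 0 = 1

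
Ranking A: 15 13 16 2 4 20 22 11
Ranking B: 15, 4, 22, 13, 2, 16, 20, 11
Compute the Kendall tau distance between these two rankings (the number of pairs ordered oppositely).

8

Assign each item its position (1..8) in the first ordering, then rewrite the second ordering as that position sequence:
positions: 15→1, 13→2, 16→3, 2→4, 4→5, 20→6, 22→7, 11→8
second ordering as positions: [1, 5, 7, 2, 4, 3, 6, 8]
Discordant pairs = inversions in this position sequence.
1: 0
5: 2, 4, 3 → 3
7: 2, 4, 3, 6 → 4
2: 0
4: 3 → 1
3: 0
6: 0
8: 0
Total: 0 + 3 + 4 + 0 + 1 + 0 + 0 + 0 = 8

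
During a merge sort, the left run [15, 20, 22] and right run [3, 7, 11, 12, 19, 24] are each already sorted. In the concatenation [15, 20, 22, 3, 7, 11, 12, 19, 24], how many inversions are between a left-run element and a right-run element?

Take each right-half value and tally the left-half values above it:
r = 3: 15, 20, 22 → 3
r = 7: 15, 20, 22 → 3
r = 11: 15, 20, 22 → 3
r = 12: 15, 20, 22 → 3
r = 19: 20, 22 → 2
r = 24: none → 0
Cross-inversions: 3 + 3 + 3 + 3 + 2 + 0 = 14

There are 14 split inversions.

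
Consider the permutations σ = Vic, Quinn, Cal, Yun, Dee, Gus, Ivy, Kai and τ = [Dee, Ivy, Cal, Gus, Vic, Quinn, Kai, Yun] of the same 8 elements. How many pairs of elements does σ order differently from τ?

Assign each item its position (1..8) in the first ordering, then rewrite the second ordering as that position sequence:
positions: Vic→1, Quinn→2, Cal→3, Yun→4, Dee→5, Gus→6, Ivy→7, Kai→8
second ordering as positions: [5, 7, 3, 6, 1, 2, 8, 4]
Discordant pairs = inversions in this position sequence.
5: 3, 1, 2, 4 → 4
7: 3, 6, 1, 2, 4 → 5
3: 1, 2 → 2
6: 1, 2, 4 → 3
1: 0
2: 0
8: 4 → 1
4: 0
Total: 4 + 5 + 2 + 3 + 0 + 0 + 1 + 0 = 15

15 discordant pairs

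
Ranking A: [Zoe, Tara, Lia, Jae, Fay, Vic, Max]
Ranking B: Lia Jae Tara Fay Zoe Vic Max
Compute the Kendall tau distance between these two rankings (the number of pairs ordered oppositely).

6

Assign each item its position (1..7) in the first ordering, then rewrite the second ordering as that position sequence:
positions: Zoe→1, Tara→2, Lia→3, Jae→4, Fay→5, Vic→6, Max→7
second ordering as positions: [3, 4, 2, 5, 1, 6, 7]
Discordant pairs = inversions in this position sequence.
3: 2, 1 → 2
4: 2, 1 → 2
2: 1 → 1
5: 1 → 1
1: 0
6: 0
7: 0
Total: 2 + 2 + 1 + 1 + 0 + 0 + 0 = 6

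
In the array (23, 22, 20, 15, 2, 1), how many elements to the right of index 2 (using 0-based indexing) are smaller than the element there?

The element at index 2 is 20.
Elements after it: 15, 2, 1
Those smaller than 20: 15, 2, 1

3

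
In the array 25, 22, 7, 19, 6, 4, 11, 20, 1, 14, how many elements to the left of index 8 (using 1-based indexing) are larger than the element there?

The element at index 8 is 20.
Elements before it: 25, 22, 7, 19, 6, 4, 11
Those larger than 20: 25, 22

2 such elements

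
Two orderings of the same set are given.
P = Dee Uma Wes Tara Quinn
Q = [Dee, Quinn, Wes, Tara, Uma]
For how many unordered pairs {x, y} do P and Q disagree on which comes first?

Assign each item its position (1..5) in the first ordering, then rewrite the second ordering as that position sequence:
positions: Dee→1, Uma→2, Wes→3, Tara→4, Quinn→5
second ordering as positions: [1, 5, 3, 4, 2]
Discordant pairs = inversions in this position sequence.
1: 0
5: 3, 4, 2 → 3
3: 2 → 1
4: 2 → 1
2: 0
Total: 0 + 3 + 1 + 1 + 0 = 5

5 disagreeing pairs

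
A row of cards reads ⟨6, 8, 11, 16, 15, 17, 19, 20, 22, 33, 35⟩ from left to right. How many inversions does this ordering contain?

Sweep left to right; for each value list the smaller values that follow it:
6: 0
8: 0
11: 0
16: 1
15: 0
17: 0
19: 0
20: 0
22: 0
33: 0
35: 0
Sum: 0 + 0 + 0 + 1 + 0 + 0 + 0 + 0 + 0 + 0 + 0 = 1

1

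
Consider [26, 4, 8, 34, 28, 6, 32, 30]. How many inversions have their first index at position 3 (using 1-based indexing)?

1

The element at index 3 is 8.
Elements after it: 34, 28, 6, 32, 30
Those smaller than 8: 6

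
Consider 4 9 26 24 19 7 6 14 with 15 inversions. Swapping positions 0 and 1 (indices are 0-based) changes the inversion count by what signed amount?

Positions 0 and 1 hold 4 and 9; after swapping, the array is [9, 4, 26, 24, 19, 7, 6, 14].
Sweep left to right; for each value list the smaller values that follow it:
9 → 4, 7, 6 → 3
4 → none → 0
26 → 24, 19, 7, 6, 14 → 5
24 → 19, 7, 6, 14 → 4
19 → 7, 6, 14 → 3
7 → 6 → 1
6 → none → 0
14 → none → 0
Sum: 3 + 0 + 5 + 4 + 3 + 1 + 0 + 0 = 16
Change: 16 − 15 = +1

+1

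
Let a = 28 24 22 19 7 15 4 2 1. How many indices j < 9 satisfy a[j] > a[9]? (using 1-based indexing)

The element at index 9 is 1.
Elements before it: 28, 24, 22, 19, 7, 15, 4, 2
Those larger than 1: 28, 24, 22, 19, 7, 15, 4, 2

8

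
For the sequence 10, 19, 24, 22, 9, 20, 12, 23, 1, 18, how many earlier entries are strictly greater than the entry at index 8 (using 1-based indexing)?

The element at index 8 is 23.
Elements before it: 10, 19, 24, 22, 9, 20, 12
Those larger than 23: 24

1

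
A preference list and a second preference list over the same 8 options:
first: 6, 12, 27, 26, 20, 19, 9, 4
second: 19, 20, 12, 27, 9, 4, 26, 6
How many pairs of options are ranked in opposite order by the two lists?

16 pairs

Assign each item its position (1..8) in the first ordering, then rewrite the second ordering as that position sequence:
positions: 6→1, 12→2, 27→3, 26→4, 20→5, 19→6, 9→7, 4→8
second ordering as positions: [6, 5, 2, 3, 7, 8, 4, 1]
Discordant pairs = inversions in this position sequence.
6: 5, 2, 3, 4, 1 → 5
5: 2, 3, 4, 1 → 4
2: 1 → 1
3: 1 → 1
7: 4, 1 → 2
8: 4, 1 → 2
4: 1 → 1
1: 0
Total: 5 + 4 + 1 + 1 + 2 + 2 + 1 + 0 = 16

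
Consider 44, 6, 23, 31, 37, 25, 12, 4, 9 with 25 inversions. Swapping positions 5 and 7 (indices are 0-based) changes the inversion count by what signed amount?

-3

Positions 5 and 7 hold 25 and 4; after swapping, the array is [44, 6, 23, 31, 37, 4, 12, 25, 9].
Sweep left to right; for each value list the smaller values that follow it:
44: 8
6: 1
23: 3
31: 4
37: 4
4: 0
12: 1
25: 1
9: 0
Sum: 8 + 1 + 3 + 4 + 4 + 0 + 1 + 1 + 0 = 22
Change: 22 − 25 = -3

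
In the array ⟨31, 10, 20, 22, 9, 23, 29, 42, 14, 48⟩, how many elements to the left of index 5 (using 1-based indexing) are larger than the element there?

4

The element at index 5 is 9.
Elements before it: 31, 10, 20, 22
Those larger than 9: 31, 10, 20, 22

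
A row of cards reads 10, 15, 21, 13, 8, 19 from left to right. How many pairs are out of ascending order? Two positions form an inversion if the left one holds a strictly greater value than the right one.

Out-of-order index pairs (0-indexed):
(0,4): 10 > 8
(1,3): 15 > 13
(1,4): 15 > 8
(2,3): 21 > 13
(2,4): 21 > 8
(2,5): 21 > 19
(3,4): 13 > 8
That's 7 pairs.

Inversions: 7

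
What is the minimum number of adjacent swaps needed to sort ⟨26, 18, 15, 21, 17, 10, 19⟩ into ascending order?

Adjacent swaps: 14

Each adjacent swap fixes exactly one inversion, so the minimum swap count equals the number of inversions.
Count inversions — for each element, later elements that are smaller:
26: 18, 15, 21, 17, 10, 19 → 6
18: 15, 17, 10 → 3
15: 10 → 1
21: 17, 10, 19 → 3
17: 10 → 1
10: none → 0
19: none → 0
Total inversions: 6 + 3 + 1 + 3 + 1 + 0 + 0 = 14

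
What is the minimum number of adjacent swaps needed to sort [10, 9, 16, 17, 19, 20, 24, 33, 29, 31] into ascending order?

The minimum number of adjacent swaps to sort an array equals its inversion count, since every such swap removes exactly one inversion.
Count inversions — for each element, later elements that are smaller:
10: 9 → 1
9: none → 0
16: none → 0
17: none → 0
19: none → 0
20: none → 0
24: none → 0
33: 29, 31 → 2
29: none → 0
31: none → 0
Total inversions: 1 + 0 + 0 + 0 + 0 + 0 + 0 + 2 + 0 + 0 = 3

3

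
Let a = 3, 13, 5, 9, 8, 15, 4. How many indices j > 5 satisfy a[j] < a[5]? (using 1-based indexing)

The element at index 5 is 8.
Elements after it: 15, 4
Those smaller than 8: 4

1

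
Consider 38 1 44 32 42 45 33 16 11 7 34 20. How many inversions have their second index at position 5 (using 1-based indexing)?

1

The element at index 5 is 42.
Elements before it: 38, 1, 44, 32
Those larger than 42: 44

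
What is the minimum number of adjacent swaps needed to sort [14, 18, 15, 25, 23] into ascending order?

Minimum adjacent swaps = number of inversions (each swap of adjacent out-of-order elements removes one inversion and no swap can remove more).
Count inversions — for each element, later elements that are smaller:
14: none → 0
18: 15 → 1
15: none → 0
25: 23 → 1
23: none → 0
Total inversions: 0 + 1 + 0 + 1 + 0 = 2

2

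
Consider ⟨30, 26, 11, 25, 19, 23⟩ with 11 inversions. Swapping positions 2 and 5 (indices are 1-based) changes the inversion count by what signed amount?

-3

Positions 2 and 5 hold 26 and 19; after swapping, the array is [30, 19, 11, 25, 26, 23].
Count, for each position, how many later elements it exceeds:
30: 5
19: 1
11: 0
25: 1
26: 1
23: 0
Sum: 5 + 1 + 0 + 1 + 1 + 0 = 8
Change: 8 − 11 = -3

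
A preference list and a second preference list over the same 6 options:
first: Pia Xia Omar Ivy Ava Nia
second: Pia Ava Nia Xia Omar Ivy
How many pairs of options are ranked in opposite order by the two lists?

6 pairs

Assign each item its position (1..6) in the first ordering, then rewrite the second ordering as that position sequence:
positions: Pia→1, Xia→2, Omar→3, Ivy→4, Ava→5, Nia→6
second ordering as positions: [1, 5, 6, 2, 3, 4]
Discordant pairs = inversions in this position sequence.
1: 0
5: 2, 3, 4 → 3
6: 2, 3, 4 → 3
2: 0
3: 0
4: 0
Total: 0 + 3 + 3 + 0 + 0 + 0 = 6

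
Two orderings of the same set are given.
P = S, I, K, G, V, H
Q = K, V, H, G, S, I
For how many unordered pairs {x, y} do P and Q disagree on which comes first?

10

Assign each item its position (1..6) in the first ordering, then rewrite the second ordering as that position sequence:
positions: S→1, I→2, K→3, G→4, V→5, H→6
second ordering as positions: [3, 5, 6, 4, 1, 2]
Discordant pairs = inversions in this position sequence.
3: 1, 2 → 2
5: 4, 1, 2 → 3
6: 4, 1, 2 → 3
4: 1, 2 → 2
1: 0
2: 0
Total: 2 + 3 + 3 + 2 + 0 + 0 = 10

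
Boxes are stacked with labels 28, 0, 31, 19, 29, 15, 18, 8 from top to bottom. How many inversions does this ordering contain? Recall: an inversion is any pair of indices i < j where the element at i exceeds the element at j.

Inversions: 18

Sweep left to right; for each value list the smaller values that follow it:
28: 5
0: 0
31: 5
19: 3
29: 3
15: 1
18: 1
8: 0
Sum: 5 + 0 + 5 + 3 + 3 + 1 + 1 + 0 = 18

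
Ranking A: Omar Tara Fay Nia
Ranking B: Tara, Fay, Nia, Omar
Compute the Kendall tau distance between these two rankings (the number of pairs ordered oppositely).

3

Assign each item its position (1..4) in the first ordering, then rewrite the second ordering as that position sequence:
positions: Omar→1, Tara→2, Fay→3, Nia→4
second ordering as positions: [2, 3, 4, 1]
Discordant pairs = inversions in this position sequence.
2: 1 → 1
3: 1 → 1
4: 1 → 1
1: 0
Total: 1 + 1 + 1 + 0 = 3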